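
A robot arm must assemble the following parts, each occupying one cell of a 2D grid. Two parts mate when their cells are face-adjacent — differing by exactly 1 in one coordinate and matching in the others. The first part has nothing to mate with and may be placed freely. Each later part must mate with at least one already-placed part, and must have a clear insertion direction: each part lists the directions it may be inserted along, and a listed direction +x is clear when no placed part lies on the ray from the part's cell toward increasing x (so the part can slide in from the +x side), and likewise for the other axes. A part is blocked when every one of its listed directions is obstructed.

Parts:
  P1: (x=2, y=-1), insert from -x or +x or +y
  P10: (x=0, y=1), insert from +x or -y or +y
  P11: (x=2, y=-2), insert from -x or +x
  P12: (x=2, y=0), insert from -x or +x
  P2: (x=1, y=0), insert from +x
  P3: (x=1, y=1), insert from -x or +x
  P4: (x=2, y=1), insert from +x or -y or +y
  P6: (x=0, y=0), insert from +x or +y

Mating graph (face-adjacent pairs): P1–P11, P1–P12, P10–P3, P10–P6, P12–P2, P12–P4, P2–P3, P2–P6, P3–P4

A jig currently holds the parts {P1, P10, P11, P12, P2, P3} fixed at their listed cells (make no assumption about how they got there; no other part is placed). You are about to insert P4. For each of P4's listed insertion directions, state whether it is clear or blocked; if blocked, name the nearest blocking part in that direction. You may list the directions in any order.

+x: clear; +y: clear; -y: blocked by P12

+x: ray from P4(2, 1) has no placed part ⇒ clear
-y: nearest on ray is P12@(2, 0) ⇒ blocked
+y: ray from P4(2, 1) has no placed part ⇒ clear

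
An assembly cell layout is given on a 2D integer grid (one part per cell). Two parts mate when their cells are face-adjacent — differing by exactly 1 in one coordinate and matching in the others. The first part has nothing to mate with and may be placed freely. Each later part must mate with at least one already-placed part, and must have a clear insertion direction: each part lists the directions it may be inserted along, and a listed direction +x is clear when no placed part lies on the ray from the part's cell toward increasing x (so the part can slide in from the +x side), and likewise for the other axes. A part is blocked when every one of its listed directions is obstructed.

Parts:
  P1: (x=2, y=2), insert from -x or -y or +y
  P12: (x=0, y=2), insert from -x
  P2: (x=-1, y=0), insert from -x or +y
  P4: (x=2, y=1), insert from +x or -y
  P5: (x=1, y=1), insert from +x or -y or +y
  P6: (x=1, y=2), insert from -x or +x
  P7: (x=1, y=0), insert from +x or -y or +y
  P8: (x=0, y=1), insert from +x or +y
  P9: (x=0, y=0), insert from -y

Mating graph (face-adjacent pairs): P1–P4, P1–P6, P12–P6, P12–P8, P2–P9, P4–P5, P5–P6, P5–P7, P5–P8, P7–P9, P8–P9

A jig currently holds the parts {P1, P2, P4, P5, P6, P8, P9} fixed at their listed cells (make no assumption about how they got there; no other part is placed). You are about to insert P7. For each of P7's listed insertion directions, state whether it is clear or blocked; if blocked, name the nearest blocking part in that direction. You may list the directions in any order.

+x: clear; +y: blocked by P5; -y: clear

+x: ray from P7(1, 0) has no placed part ⇒ clear
-y: ray from P7(1, 0) has no placed part ⇒ clear
+y: nearest on ray is P5@(1, 1) ⇒ blocked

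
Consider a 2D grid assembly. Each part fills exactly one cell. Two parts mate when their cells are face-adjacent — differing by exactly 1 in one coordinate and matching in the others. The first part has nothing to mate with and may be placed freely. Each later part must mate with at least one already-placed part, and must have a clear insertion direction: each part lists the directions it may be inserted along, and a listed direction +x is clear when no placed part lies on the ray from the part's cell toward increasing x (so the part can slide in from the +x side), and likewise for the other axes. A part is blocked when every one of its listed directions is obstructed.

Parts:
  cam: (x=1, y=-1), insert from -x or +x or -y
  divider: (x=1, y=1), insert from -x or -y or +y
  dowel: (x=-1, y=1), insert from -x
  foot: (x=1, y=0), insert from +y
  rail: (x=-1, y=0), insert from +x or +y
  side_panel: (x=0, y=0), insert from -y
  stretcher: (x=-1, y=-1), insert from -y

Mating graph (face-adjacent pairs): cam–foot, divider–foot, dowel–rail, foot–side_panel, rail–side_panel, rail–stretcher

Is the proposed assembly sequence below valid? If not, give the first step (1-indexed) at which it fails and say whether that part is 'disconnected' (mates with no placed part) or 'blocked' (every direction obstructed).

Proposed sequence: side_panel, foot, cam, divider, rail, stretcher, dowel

Valid

1. side_panel@(0, 0) [-y clear] — {side_panel}
2. foot@(1, 0) [+y clear] — {foot, side_panel}
3. cam@(1, -1) [-x clear] — {cam, foot, side_panel}
4. divider@(1, 1) [-x clear] — {cam, divider, foot, side_panel}
5. rail@(-1, 0) [+y clear] — {cam, divider, foot, rail, side_panel}
6. stretcher@(-1, -1) [-y clear] — {cam, divider, foot, rail, side_panel, stretcher}
7. dowel@(-1, 1) [-x clear] — {cam, divider, dowel, foot, rail, side_panel, stretcher}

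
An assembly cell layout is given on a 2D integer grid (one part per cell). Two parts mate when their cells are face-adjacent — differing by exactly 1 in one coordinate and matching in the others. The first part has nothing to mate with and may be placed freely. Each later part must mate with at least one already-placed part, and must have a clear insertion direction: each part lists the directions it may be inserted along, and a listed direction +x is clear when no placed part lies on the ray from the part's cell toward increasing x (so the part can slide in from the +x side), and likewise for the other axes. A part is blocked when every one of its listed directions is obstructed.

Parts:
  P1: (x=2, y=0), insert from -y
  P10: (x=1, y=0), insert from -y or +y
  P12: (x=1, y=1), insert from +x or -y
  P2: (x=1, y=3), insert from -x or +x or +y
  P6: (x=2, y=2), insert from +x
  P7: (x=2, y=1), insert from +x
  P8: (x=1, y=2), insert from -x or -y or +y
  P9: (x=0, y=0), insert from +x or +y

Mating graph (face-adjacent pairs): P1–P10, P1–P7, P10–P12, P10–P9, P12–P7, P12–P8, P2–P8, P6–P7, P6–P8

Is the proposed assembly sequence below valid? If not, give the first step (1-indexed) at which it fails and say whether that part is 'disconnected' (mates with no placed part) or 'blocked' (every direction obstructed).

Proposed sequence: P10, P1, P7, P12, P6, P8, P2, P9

Invalid at step 4 (blocked)

1. P10@(1, 0) [-y clear] — {P10}
2. P1@(2, 0) [-y clear] — {P1, P10}
3. P7@(2, 1) [+x clear] — {P1, P10, P7}
4. P12@(1, 1) — +x/-y all obstructed ⇒ blocked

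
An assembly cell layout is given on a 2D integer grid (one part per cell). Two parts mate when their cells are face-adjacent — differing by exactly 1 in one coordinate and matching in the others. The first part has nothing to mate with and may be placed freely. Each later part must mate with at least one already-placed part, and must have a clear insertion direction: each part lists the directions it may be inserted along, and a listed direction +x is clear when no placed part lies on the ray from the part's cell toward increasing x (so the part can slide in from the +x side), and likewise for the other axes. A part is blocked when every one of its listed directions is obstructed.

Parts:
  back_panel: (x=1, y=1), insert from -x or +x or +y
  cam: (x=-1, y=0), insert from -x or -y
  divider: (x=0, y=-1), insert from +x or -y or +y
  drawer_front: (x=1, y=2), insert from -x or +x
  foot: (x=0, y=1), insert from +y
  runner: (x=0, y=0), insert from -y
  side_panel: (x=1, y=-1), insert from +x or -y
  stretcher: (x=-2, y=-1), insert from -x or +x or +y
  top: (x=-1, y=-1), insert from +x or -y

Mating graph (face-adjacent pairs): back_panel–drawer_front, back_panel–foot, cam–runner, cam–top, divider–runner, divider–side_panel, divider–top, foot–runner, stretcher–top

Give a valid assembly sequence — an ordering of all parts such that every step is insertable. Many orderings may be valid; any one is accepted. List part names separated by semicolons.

1. top@(-1, -1) [+x clear] — {top}
2. stretcher@(-2, -1) [-x clear] — {stretcher, top}
3. cam@(-1, 0) [-x clear] — {cam, stretcher, top}
4. runner@(0, 0) [-y clear] — {cam, runner, stretcher, top}
5. foot@(0, 1) [+y clear] — {cam, foot, runner, stretcher, top}
6. divider@(0, -1) [+x clear] — {cam, divider, foot, runner, stretcher, top}
7. side_panel@(1, -1) [+x clear] — {cam, divider, foot, runner, side_panel, stretcher, top}
8. back_panel@(1, 1) [+x clear] — {back_panel, cam, divider, foot, runner, side_panel, stretcher, top}
9. drawer_front@(1, 2) [-x clear] — {back_panel, cam, divider, drawer_front, foot, runner, side_panel, stretcher, top}

top; stretcher; cam; runner; foot; divider; side_panel; back_panel; drawer_front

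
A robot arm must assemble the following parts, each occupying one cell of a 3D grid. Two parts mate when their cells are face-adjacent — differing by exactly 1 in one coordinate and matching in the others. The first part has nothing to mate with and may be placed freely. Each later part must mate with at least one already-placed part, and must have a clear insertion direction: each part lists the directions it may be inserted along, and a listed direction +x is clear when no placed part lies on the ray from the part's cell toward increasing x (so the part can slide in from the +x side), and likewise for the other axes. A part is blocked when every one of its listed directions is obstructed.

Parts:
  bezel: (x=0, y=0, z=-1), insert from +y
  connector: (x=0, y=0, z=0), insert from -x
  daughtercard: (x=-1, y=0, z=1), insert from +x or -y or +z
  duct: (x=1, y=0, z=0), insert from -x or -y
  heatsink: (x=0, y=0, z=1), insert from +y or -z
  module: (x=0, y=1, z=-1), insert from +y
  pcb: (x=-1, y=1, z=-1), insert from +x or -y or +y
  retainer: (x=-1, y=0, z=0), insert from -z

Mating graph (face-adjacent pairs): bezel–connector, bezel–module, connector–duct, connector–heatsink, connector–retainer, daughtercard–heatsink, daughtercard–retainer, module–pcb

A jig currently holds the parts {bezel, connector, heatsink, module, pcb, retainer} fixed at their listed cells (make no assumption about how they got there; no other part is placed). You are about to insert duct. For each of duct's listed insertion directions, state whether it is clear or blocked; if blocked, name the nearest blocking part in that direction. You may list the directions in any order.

-x: nearest on ray is connector@(0, 0, 0) ⇒ blocked
-y: ray from duct(1, 0, 0) has no placed part ⇒ clear

-x: blocked by connector; -y: clear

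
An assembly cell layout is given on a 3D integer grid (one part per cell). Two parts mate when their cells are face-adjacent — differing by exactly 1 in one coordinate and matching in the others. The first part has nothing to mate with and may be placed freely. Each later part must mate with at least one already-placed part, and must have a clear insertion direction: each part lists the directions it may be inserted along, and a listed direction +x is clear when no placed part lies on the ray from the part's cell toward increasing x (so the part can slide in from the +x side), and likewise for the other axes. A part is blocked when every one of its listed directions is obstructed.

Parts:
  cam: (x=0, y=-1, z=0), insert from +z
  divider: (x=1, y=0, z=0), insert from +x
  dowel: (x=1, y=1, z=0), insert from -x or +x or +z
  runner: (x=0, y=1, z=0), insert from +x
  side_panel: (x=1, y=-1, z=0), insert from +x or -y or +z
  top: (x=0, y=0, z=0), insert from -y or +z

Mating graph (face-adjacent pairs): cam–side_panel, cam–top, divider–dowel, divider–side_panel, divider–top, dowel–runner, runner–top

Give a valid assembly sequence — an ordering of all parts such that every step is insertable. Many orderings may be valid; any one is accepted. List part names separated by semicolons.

1. cam@(0, -1, 0) [+z clear] — {cam}
2. top@(0, 0, 0) [+z clear] — {cam, top}
3. divider@(1, 0, 0) [+x clear] — {cam, divider, top}
4. runner@(0, 1, 0) [+x clear] — {cam, divider, runner, top}
5. dowel@(1, 1, 0) [+x clear] — {cam, divider, dowel, runner, top}
6. side_panel@(1, -1, 0) [+x clear] — {cam, divider, dowel, runner, side_panel, top}

cam; top; divider; runner; dowel; side_panel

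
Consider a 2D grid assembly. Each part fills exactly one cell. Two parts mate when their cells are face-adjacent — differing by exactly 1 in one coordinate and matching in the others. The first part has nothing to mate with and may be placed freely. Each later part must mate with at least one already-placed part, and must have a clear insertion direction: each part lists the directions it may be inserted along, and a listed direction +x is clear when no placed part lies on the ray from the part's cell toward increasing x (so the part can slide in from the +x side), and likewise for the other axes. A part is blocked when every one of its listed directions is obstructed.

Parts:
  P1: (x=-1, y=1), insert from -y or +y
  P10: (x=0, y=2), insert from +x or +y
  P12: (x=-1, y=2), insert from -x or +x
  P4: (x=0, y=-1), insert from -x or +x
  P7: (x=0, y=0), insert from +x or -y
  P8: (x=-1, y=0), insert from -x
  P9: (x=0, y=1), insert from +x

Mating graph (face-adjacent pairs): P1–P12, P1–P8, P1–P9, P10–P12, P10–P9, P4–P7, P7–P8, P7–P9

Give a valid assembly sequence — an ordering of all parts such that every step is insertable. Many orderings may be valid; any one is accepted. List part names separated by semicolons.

1. P1@(-1, 1) [-y clear] — {P1}
2. P12@(-1, 2) [-x clear] — {P1, P12}
3. P10@(0, 2) [+x clear] — {P1, P10, P12}
4. P8@(-1, 0) [-x clear] — {P1, P10, P12, P8}
5. P7@(0, 0) [+x clear] — {P1, P10, P12, P7, P8}
6. P9@(0, 1) [+x clear] — {P1, P10, P12, P7, P8, P9}
7. P4@(0, -1) [-x clear] — {P1, P10, P12, P4, P7, P8, P9}

P1; P12; P10; P8; P7; P9; P4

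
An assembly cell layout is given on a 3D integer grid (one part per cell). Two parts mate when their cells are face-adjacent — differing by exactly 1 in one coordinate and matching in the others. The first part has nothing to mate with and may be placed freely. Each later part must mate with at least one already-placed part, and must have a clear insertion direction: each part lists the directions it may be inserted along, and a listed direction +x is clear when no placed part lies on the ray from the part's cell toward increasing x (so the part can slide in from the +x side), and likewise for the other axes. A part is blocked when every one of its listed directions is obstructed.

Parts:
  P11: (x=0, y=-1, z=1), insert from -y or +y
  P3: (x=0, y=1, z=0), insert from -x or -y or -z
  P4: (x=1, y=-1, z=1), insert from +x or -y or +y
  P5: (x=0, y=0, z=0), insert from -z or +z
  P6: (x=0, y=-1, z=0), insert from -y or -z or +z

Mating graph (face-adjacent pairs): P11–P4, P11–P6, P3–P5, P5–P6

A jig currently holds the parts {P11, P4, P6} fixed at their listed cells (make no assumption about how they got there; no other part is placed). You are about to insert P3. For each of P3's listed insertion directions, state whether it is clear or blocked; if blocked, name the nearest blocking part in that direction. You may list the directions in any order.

-x: clear; -y: blocked by P6; -z: clear

-x: ray from P3(0, 1, 0) has no placed part ⇒ clear
-y: nearest on ray is P6@(0, -1, 0) ⇒ blocked
-z: ray from P3(0, 1, 0) has no placed part ⇒ clear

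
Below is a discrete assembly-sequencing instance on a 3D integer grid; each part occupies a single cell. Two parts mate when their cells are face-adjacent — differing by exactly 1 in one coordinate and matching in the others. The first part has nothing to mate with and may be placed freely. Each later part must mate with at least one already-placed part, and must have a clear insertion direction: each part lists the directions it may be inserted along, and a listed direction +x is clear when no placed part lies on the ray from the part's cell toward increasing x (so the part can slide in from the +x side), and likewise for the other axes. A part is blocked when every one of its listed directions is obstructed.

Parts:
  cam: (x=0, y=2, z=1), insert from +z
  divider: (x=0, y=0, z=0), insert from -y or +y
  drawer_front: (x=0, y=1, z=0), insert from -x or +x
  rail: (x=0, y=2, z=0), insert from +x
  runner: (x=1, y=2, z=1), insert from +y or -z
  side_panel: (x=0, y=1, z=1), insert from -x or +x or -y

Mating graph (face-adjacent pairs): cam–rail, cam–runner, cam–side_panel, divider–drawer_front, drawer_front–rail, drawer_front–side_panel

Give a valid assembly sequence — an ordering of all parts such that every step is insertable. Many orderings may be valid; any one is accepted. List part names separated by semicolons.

cam; rail; drawer_front; divider; runner; side_panel

1. cam@(0, 2, 1) [+z clear] — {cam}
2. rail@(0, 2, 0) [+x clear] — {cam, rail}
3. drawer_front@(0, 1, 0) [-x clear] — {cam, drawer_front, rail}
4. divider@(0, 0, 0) [-y clear] — {cam, divider, drawer_front, rail}
5. runner@(1, 2, 1) [+y clear] — {cam, divider, drawer_front, rail, runner}
6. side_panel@(0, 1, 1) [-x clear] — {cam, divider, drawer_front, rail, runner, side_panel}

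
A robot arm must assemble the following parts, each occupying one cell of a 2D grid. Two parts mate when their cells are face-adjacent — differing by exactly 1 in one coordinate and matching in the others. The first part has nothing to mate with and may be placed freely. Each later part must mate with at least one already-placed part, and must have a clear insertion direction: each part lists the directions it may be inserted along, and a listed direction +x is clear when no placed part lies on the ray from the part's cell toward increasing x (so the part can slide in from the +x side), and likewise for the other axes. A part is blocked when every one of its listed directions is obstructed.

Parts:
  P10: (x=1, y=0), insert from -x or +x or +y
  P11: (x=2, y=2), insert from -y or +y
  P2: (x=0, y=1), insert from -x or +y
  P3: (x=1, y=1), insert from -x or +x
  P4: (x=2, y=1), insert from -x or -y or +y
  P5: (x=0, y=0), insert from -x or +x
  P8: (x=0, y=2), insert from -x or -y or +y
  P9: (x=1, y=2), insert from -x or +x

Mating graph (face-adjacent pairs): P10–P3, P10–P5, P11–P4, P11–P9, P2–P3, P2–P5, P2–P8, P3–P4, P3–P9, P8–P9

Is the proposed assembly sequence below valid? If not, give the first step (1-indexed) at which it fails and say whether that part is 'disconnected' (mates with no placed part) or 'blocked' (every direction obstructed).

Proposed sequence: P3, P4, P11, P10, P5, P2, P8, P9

1. P3@(1, 1) [-x clear] — {P3}
2. P4@(2, 1) [-y clear] — {P3, P4}
3. P11@(2, 2) [+y clear] — {P11, P3, P4}
4. P10@(1, 0) [-x clear] — {P10, P11, P3, P4}
5. P5@(0, 0) [-x clear] — {P10, P11, P3, P4, P5}
6. P2@(0, 1) [-x clear] — {P10, P11, P2, P3, P4, P5}
7. P8@(0, 2) [-x clear] — {P10, P11, P2, P3, P4, P5, P8}
8. P9@(1, 2) — -x/+x all obstructed ⇒ blocked

Invalid at step 8 (blocked)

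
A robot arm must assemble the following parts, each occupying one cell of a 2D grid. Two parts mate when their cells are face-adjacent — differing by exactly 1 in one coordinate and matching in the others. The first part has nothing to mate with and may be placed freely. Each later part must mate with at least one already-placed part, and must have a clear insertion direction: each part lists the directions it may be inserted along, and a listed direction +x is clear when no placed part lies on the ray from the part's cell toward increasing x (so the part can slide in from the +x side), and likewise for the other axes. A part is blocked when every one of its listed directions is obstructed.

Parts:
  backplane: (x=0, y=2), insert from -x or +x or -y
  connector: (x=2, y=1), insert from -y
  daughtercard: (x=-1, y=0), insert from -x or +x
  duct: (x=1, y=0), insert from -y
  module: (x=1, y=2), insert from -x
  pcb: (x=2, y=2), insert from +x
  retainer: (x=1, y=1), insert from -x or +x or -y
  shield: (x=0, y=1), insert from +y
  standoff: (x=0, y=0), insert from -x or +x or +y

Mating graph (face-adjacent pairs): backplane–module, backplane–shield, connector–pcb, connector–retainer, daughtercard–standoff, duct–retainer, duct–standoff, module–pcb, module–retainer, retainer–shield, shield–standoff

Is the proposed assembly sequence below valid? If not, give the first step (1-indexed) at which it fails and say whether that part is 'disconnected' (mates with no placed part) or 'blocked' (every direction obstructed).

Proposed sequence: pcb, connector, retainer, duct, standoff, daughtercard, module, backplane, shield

Invalid at step 9 (blocked)

1. pcb@(2, 2) [+x clear] — {pcb}
2. connector@(2, 1) [-y clear] — {connector, pcb}
3. retainer@(1, 1) [-x clear] — {connector, pcb, retainer}
4. duct@(1, 0) [-y clear] — {connector, duct, pcb, retainer}
5. standoff@(0, 0) [-x clear] — {connector, duct, pcb, retainer, standoff}
6. daughtercard@(-1, 0) [-x clear] — {connector, daughtercard, duct, pcb, retainer, standoff}
7. module@(1, 2) [-x clear] — {connector, daughtercard, duct, module, pcb, retainer, standoff}
8. backplane@(0, 2) [-x clear] — {backplane, connector, daughtercard, duct, module, pcb, retainer, standoff}
9. shield@(0, 1) — +y all obstructed ⇒ blocked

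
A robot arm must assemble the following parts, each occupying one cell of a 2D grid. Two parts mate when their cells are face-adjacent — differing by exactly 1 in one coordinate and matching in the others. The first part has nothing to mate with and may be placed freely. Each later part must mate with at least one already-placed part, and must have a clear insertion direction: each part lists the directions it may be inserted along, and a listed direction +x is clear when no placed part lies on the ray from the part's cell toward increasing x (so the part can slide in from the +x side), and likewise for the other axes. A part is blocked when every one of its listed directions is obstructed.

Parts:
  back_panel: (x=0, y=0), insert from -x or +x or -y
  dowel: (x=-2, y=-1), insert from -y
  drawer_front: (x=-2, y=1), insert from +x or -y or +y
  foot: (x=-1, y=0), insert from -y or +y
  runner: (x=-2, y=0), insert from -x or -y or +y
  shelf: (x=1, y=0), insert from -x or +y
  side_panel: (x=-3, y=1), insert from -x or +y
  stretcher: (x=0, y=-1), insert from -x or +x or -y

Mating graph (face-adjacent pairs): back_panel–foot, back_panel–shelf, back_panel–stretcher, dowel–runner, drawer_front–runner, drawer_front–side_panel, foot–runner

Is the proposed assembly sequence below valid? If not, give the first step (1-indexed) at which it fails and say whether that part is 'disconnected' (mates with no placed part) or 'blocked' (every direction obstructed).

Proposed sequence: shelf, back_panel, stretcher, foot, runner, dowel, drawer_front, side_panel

Valid

1. shelf@(1, 0) [-x clear] — {shelf}
2. back_panel@(0, 0) [-x clear] — {back_panel, shelf}
3. stretcher@(0, -1) [-x clear] — {back_panel, shelf, stretcher}
4. foot@(-1, 0) [-y clear] — {back_panel, foot, shelf, stretcher}
5. runner@(-2, 0) [-x clear] — {back_panel, foot, runner, shelf, stretcher}
6. dowel@(-2, -1) [-y clear] — {back_panel, dowel, foot, runner, shelf, stretcher}
7. drawer_front@(-2, 1) [+x clear] — {back_panel, dowel, drawer_front, foot, runner, shelf, stretcher}
8. side_panel@(-3, 1) [-x clear] — {back_panel, dowel, drawer_front, foot, runner, shelf, side_panel, stretcher}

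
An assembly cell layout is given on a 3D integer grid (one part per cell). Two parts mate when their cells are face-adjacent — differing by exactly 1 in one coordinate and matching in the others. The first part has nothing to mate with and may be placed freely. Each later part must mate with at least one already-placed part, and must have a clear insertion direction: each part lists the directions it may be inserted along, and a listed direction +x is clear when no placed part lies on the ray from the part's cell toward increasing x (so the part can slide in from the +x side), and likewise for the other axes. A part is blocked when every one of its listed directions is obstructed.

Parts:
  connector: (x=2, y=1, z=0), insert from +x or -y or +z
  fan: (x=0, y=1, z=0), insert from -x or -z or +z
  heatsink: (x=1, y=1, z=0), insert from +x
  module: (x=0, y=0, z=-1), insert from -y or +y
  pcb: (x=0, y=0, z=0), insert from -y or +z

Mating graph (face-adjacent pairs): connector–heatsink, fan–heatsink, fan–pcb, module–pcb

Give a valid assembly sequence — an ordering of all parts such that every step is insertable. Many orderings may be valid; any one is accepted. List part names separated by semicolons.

heatsink; connector; fan; pcb; module

1. heatsink@(1, 1, 0) [+x clear] — {heatsink}
2. connector@(2, 1, 0) [+x clear] — {connector, heatsink}
3. fan@(0, 1, 0) [-x clear] — {connector, fan, heatsink}
4. pcb@(0, 0, 0) [-y clear] — {connector, fan, heatsink, pcb}
5. module@(0, 0, -1) [-y clear] — {connector, fan, heatsink, module, pcb}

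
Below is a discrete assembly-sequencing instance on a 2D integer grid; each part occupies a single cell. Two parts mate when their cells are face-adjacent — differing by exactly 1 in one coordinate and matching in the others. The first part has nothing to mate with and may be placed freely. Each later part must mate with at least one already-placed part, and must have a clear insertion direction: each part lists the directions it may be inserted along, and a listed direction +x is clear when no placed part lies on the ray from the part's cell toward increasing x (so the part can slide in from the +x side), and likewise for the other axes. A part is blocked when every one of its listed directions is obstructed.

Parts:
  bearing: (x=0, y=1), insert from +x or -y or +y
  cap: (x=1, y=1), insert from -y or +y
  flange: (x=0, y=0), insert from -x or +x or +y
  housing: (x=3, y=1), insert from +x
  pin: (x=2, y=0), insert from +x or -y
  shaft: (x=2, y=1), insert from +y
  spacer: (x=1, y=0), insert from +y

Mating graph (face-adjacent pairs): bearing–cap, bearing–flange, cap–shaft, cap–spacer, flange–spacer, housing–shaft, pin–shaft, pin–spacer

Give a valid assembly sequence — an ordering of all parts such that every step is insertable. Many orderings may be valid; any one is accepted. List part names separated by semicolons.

flange; bearing; spacer; pin; shaft; housing; cap

1. flange@(0, 0) [-x clear] — {flange}
2. bearing@(0, 1) [+x clear] — {bearing, flange}
3. spacer@(1, 0) [+y clear] — {bearing, flange, spacer}
4. pin@(2, 0) [+x clear] — {bearing, flange, pin, spacer}
5. shaft@(2, 1) [+y clear] — {bearing, flange, pin, shaft, spacer}
6. housing@(3, 1) [+x clear] — {bearing, flange, housing, pin, shaft, spacer}
7. cap@(1, 1) [+y clear] — {bearing, cap, flange, housing, pin, shaft, spacer}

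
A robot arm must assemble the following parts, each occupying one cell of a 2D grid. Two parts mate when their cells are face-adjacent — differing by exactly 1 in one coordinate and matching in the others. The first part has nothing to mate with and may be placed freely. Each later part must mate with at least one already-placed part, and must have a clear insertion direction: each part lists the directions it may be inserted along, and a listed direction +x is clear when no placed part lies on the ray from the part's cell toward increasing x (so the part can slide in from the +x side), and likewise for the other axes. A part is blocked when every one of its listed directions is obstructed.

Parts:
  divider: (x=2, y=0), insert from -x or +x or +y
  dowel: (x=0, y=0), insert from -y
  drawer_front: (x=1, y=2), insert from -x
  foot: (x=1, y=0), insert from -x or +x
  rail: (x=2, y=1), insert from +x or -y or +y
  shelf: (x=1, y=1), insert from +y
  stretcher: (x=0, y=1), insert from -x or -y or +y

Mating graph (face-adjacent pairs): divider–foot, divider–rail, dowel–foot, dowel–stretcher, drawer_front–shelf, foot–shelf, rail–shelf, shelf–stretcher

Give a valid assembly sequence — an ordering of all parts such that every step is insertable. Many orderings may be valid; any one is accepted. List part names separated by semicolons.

rail; divider; shelf; drawer_front; stretcher; foot; dowel

1. rail@(2, 1) [+x clear] — {rail}
2. divider@(2, 0) [-x clear] — {divider, rail}
3. shelf@(1, 1) [+y clear] — {divider, rail, shelf}
4. drawer_front@(1, 2) [-x clear] — {divider, drawer_front, rail, shelf}
5. stretcher@(0, 1) [-x clear] — {divider, drawer_front, rail, shelf, stretcher}
6. foot@(1, 0) [-x clear] — {divider, drawer_front, foot, rail, shelf, stretcher}
7. dowel@(0, 0) [-y clear] — {divider, dowel, drawer_front, foot, rail, shelf, stretcher}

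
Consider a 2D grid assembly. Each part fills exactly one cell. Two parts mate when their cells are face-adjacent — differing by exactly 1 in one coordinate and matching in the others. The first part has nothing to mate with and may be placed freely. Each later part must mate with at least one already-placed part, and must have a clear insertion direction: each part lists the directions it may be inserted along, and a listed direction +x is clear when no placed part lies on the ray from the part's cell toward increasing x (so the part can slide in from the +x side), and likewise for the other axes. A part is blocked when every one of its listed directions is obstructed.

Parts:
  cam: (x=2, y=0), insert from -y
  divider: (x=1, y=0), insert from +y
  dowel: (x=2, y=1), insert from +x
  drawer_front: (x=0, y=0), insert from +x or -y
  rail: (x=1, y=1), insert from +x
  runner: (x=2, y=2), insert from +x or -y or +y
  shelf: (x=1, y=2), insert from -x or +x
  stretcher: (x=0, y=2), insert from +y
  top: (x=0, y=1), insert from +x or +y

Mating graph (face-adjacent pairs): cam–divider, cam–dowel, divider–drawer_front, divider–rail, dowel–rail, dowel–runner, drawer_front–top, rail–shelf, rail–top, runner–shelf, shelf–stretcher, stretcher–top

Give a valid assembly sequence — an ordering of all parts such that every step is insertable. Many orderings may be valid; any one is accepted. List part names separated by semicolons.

cam; divider; rail; dowel; top; runner; drawer_front; shelf; stretcher

1. cam@(2, 0) [-y clear] — {cam}
2. divider@(1, 0) [+y clear] — {cam, divider}
3. rail@(1, 1) [+x clear] — {cam, divider, rail}
4. dowel@(2, 1) [+x clear] — {cam, divider, dowel, rail}
5. top@(0, 1) [+y clear] — {cam, divider, dowel, rail, top}
6. runner@(2, 2) [+x clear] — {cam, divider, dowel, rail, runner, top}
7. drawer_front@(0, 0) [-y clear] — {cam, divider, dowel, drawer_front, rail, runner, top}
8. shelf@(1, 2) [-x clear] — {cam, divider, dowel, drawer_front, rail, runner, shelf, top}
9. stretcher@(0, 2) [+y clear] — {cam, divider, dowel, drawer_front, rail, runner, shelf, stretcher, top}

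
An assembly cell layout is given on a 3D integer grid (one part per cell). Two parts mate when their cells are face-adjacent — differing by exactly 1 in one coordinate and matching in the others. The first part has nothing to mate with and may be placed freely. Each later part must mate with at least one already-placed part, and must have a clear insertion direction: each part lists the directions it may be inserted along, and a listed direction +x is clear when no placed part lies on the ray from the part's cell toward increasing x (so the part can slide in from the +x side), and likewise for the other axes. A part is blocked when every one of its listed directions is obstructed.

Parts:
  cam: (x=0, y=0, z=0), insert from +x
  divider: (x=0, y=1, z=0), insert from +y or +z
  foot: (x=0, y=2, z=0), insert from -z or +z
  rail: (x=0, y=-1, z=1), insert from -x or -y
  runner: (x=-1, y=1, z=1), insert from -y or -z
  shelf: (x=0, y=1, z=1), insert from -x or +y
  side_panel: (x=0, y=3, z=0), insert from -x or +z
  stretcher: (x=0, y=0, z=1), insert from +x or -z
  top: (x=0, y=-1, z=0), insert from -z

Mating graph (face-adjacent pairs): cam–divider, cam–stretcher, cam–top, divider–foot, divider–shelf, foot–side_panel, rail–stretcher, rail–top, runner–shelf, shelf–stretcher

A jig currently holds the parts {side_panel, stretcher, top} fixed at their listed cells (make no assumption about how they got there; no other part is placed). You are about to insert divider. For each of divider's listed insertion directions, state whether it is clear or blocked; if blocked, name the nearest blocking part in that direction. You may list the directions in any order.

+y: nearest on ray is side_panel@(0, 3, 0) ⇒ blocked
+z: ray from divider(0, 1, 0) has no placed part ⇒ clear

+y: blocked by side_panel; +z: clear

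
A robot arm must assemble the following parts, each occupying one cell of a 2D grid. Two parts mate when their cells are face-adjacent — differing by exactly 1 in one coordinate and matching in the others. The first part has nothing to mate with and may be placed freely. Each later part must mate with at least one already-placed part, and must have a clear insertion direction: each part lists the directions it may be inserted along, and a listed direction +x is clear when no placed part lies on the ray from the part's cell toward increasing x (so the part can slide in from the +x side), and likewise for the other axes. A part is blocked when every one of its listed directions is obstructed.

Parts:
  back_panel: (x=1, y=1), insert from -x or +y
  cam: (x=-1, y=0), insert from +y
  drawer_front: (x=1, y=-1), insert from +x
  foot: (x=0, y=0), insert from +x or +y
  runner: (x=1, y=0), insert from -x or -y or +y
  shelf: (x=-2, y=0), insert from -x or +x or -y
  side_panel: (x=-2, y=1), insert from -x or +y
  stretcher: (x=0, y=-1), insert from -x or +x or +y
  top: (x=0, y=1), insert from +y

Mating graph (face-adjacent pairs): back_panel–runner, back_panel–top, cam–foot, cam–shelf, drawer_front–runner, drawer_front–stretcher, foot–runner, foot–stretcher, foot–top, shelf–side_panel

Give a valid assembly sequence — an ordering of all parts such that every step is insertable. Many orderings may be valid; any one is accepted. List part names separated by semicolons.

side_panel; shelf; cam; foot; runner; back_panel; top; stretcher; drawer_front

1. side_panel@(-2, 1) [-x clear] — {side_panel}
2. shelf@(-2, 0) [-x clear] — {shelf, side_panel}
3. cam@(-1, 0) [+y clear] — {cam, shelf, side_panel}
4. foot@(0, 0) [+x clear] — {cam, foot, shelf, side_panel}
5. runner@(1, 0) [-y clear] — {cam, foot, runner, shelf, side_panel}
6. back_panel@(1, 1) [+y clear] — {back_panel, cam, foot, runner, shelf, side_panel}
7. top@(0, 1) [+y clear] — {back_panel, cam, foot, runner, shelf, side_panel, top}
8. stretcher@(0, -1) [-x clear] — {back_panel, cam, foot, runner, shelf, side_panel, stretcher, top}
9. drawer_front@(1, -1) [+x clear] — {back_panel, cam, drawer_front, foot, runner, shelf, side_panel, stretcher, top}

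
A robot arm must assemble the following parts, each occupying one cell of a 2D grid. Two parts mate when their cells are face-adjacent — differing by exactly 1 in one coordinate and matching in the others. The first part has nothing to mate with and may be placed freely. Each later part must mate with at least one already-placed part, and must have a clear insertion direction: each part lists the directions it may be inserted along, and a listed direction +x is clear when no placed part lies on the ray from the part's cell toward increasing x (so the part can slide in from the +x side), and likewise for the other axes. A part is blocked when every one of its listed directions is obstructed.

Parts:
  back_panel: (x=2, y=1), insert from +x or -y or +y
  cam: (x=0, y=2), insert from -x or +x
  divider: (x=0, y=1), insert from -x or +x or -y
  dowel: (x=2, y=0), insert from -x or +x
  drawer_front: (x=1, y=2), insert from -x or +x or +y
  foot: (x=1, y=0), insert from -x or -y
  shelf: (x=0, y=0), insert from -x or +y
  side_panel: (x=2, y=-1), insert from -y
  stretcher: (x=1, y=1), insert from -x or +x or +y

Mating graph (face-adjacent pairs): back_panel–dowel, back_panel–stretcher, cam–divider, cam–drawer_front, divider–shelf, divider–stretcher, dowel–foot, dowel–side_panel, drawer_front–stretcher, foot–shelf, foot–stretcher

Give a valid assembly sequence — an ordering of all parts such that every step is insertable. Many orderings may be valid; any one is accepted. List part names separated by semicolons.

1. stretcher@(1, 1) [-x clear] — {stretcher}
2. drawer_front@(1, 2) [-x clear] — {drawer_front, stretcher}
3. divider@(0, 1) [-x clear] — {divider, drawer_front, stretcher}
4. cam@(0, 2) [-x clear] — {cam, divider, drawer_front, stretcher}
5. back_panel@(2, 1) [+x clear] — {back_panel, cam, divider, drawer_front, stretcher}
6. dowel@(2, 0) [-x clear] — {back_panel, cam, divider, dowel, drawer_front, stretcher}
7. side_panel@(2, -1) [-y clear] — {back_panel, cam, divider, dowel, drawer_front, side_panel, stretcher}
8. shelf@(0, 0) [-x clear] — {back_panel, cam, divider, dowel, drawer_front, shelf, side_panel, stretcher}
9. foot@(1, 0) [-y clear] — {back_panel, cam, divider, dowel, drawer_front, foot, shelf, side_panel, stretcher}

stretcher; drawer_front; divider; cam; back_panel; dowel; side_panel; shelf; foot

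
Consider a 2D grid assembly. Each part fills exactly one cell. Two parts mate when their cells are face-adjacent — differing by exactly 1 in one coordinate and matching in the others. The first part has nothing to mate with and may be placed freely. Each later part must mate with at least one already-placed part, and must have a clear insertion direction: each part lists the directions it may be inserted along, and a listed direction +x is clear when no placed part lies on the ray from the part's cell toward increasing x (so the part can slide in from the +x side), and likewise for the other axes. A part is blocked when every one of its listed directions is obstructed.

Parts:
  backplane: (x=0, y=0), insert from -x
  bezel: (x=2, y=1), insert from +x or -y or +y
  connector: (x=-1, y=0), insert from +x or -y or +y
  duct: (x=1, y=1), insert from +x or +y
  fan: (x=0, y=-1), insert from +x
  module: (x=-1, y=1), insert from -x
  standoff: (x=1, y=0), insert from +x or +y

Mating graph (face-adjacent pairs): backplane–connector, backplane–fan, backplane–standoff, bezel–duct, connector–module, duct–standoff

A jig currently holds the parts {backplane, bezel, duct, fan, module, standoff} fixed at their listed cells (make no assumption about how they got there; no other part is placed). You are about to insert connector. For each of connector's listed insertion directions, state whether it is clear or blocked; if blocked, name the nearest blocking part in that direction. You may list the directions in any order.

+x: nearest on ray is backplane@(0, 0) ⇒ blocked
-y: ray from connector(-1, 0) has no placed part ⇒ clear
+y: nearest on ray is module@(-1, 1) ⇒ blocked

+x: blocked by backplane; +y: blocked by module; -y: clear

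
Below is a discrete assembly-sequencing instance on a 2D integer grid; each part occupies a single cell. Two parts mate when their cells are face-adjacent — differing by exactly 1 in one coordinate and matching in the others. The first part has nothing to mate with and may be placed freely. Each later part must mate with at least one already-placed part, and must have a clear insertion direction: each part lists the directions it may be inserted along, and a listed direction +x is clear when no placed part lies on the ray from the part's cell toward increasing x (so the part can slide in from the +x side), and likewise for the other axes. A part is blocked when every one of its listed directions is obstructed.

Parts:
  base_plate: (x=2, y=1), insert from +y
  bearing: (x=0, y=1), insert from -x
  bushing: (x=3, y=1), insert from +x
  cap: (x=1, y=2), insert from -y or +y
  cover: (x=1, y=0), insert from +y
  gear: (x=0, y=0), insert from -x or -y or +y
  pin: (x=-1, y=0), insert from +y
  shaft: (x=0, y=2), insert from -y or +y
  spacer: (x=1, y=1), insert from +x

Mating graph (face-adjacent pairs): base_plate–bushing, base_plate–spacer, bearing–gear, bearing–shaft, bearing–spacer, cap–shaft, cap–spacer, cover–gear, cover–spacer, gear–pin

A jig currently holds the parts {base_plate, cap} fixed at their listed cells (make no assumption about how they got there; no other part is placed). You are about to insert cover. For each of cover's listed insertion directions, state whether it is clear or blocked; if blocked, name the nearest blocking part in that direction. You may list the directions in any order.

+y: blocked by cap

+y: nearest on ray is cap@(1, 2) ⇒ blocked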